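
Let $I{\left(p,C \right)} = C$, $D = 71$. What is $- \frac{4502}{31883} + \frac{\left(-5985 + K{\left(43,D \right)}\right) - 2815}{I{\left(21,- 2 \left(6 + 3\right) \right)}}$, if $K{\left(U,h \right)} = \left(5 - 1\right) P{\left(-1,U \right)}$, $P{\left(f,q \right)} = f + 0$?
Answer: $\frac{140308448}{286947} \approx 488.97$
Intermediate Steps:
$P{\left(f,q \right)} = f$
$K{\left(U,h \right)} = -4$ ($K{\left(U,h \right)} = \left(5 - 1\right) \left(-1\right) = 4 \left(-1\right) = -4$)
$- \frac{4502}{31883} + \frac{\left(-5985 + K{\left(43,D \right)}\right) - 2815}{I{\left(21,- 2 \left(6 + 3\right) \right)}} = - \frac{4502}{31883} + \frac{\left(-5985 - 4\right) - 2815}{\left(-2\right) \left(6 + 3\right)} = \left(-4502\right) \frac{1}{31883} + \frac{-5989 - 2815}{\left(-2\right) 9} = - \frac{4502}{31883} - \frac{8804}{-18} = - \frac{4502}{31883} - - \frac{4402}{9} = - \frac{4502}{31883} + \frac{4402}{9} = \frac{140308448}{286947}$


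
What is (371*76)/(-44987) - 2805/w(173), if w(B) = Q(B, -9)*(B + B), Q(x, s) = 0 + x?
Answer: -1813944703/2692831846 ≈ -0.67362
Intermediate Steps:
Q(x, s) = x
w(B) = 2*B² (w(B) = B*(B + B) = B*(2*B) = 2*B²)
(371*76)/(-44987) - 2805/w(173) = (371*76)/(-44987) - 2805/(2*173²) = 28196*(-1/44987) - 2805/(2*29929) = -28196/44987 - 2805/59858 = -1813944703/2692831846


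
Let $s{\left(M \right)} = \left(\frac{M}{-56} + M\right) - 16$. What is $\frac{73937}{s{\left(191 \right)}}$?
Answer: $\frac{4140472}{9609} \approx 430.9$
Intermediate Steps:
$s{\left(M \right)} = -16 + \frac{55 M}{56}$ ($s{\left(M \right)} = \left(M \left(- \frac{1}{56}\right) + M\right) - 16 = \left(- \frac{M}{56} + M\right) - 16 = \frac{55 M}{56} - 16 = -16 + \frac{55 M}{56}$)
$\frac{73937}{s{\left(191 \right)}} = \frac{73937}{-16 + \frac{55}{56} \cdot 191} = \frac{73937}{-16 + \frac{10505}{56}} = \frac{73937}{\frac{9609}{56}} = 73937 \cdot \frac{56}{9609} = \frac{4140472}{9609}$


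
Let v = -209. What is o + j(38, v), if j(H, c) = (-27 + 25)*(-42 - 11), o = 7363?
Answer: 7469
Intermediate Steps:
j(H, c) = 106 (j(H, c) = -2*(-53) = 106)
o + j(38, v) = 7363 + 106 = 7469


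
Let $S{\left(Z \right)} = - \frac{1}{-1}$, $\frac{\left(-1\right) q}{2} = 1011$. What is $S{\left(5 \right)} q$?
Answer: $-2022$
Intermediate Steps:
$q = -2022$ ($q = \left(-2\right) 1011 = -2022$)
$S{\left(Z \right)} = 1$ ($S{\left(Z \right)} = \left(-1\right) \left(-1\right) = 1$)
$S{\left(5 \right)} q = 1 \left(-2022\right) = -2022$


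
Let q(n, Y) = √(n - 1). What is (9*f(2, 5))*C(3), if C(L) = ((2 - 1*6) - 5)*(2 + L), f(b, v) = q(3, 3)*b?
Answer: -810*√2 ≈ -1145.5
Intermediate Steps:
q(n, Y) = √(-1 + n)
f(b, v) = b*√2 (f(b, v) = √(-1 + 3)*b = √2*b = b*√2)
C(L) = -18 - 9*L (C(L) = ((2 - 6) - 5)*(2 + L) = (-4 - 5)*(2 + L) = -9*(2 + L) = -18 - 9*L)
(9*f(2, 5))*C(3) = (9*(2*√2))*(-18 - 9*3) = (18*√2)*(-18 - 27) = (18*√2)*(-45) = -810*√2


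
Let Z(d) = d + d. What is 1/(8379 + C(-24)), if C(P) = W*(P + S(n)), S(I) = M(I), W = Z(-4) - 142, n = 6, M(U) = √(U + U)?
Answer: 1331/15914049 + 100*√3/47742147 ≈ 8.7265e-5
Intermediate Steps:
M(U) = √2*√U (M(U) = √(2*U) = √2*√U)
Z(d) = 2*d
W = -150 (W = 2*(-4) - 142 = -8 - 142 = -150)
S(I) = √2*√I
C(P) = -300*√3 - 150*P (C(P) = -150*(P + √2*√6) = -150*(P + 2*√3) = -300*√3 - 150*P)
1/(8379 + C(-24)) = 1/(8379 + (-300*√3 - 150*(-24))) = 1/(8379 + (-300*√3 + 3600)) = 1/(8379 + (3600 - 300*√3)) = 1/(11979 - 300*√3)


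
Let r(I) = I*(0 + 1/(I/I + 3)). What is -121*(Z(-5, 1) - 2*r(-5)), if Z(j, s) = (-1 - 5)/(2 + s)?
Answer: -121/2 ≈ -60.500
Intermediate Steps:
r(I) = I/4 (r(I) = I*(0 + 1/(1 + 3)) = I*(0 + 1/4) = I*(0 + ¼) = I*(¼) = I/4)
Z(j, s) = -6/(2 + s)
-121*(Z(-5, 1) - 2*r(-5)) = -121*(-6/(2 + 1) - 2*(¼)*(-5)) = -121*(-6/3 - 2*(-5)/4) = -121*(-6*⅓ - 1*(-5/2)) = -121*(-2 + 5/2) = -121*½ = -121/2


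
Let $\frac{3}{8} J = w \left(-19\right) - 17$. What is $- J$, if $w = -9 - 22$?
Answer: $- \frac{4576}{3} \approx -1525.3$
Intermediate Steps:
$w = -31$ ($w = -9 - 22 = -31$)
$J = \frac{4576}{3}$ ($J = \frac{8 \left(\left(-31\right) \left(-19\right) - 17\right)}{3} = \frac{8 \left(589 - 17\right)}{3} = \frac{8}{3} \cdot 572 = \frac{4576}{3} \approx 1525.3$)
$- J = \left(-1\right) \frac{4576}{3} = - \frac{4576}{3}$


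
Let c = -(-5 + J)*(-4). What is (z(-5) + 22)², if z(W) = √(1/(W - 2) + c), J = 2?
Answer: (154 + I*√595)²/49 ≈ 471.86 + 153.32*I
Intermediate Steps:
c = -12 (c = -(-5 + 2)*(-4) = -(-3)*(-4) = -1*12 = -12)
z(W) = √(-12 + 1/(-2 + W)) (z(W) = √(1/(W - 2) - 12) = √(1/(-2 + W) - 12) = √(-12 + 1/(-2 + W)))
(z(-5) + 22)² = (√((25 - 12*(-5))/(-2 - 5)) + 22)² = (√((25 + 60)/(-7)) + 22)² = (√(-⅐*85) + 22)² = (√(-85/7) + 22)² = (I*√595/7 + 22)² = (22 + I*√595/7)²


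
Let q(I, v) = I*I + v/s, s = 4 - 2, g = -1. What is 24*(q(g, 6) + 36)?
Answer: 960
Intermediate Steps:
s = 2
q(I, v) = I**2 + v/2 (q(I, v) = I*I + v/2 = I**2 + v*(1/2) = I**2 + v/2)
24*(q(g, 6) + 36) = 24*(((-1)**2 + (1/2)*6) + 36) = 24*((1 + 3) + 36) = 24*(4 + 36) = 24*40 = 960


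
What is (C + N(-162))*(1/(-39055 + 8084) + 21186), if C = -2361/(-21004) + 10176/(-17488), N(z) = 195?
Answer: 2930313731484208245/711012768212 ≈ 4.1213e+6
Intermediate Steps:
C = -10777971/22957372 (C = -2361*(-1/21004) + 10176*(-1/17488) = 2361/21004 - 636/1093 = -10777971/22957372 ≈ -0.46948)
(C + N(-162))*(1/(-39055 + 8084) + 21186) = (-10777971/22957372 + 195)*(1/(-39055 + 8084) + 21186) = 4465909569*(1/(-30971) + 21186)/22957372 = 4465909569*(-1/30971 + 21186)/22957372 = (4465909569/22957372)*(656151605/30971) = 2930313731484208245/711012768212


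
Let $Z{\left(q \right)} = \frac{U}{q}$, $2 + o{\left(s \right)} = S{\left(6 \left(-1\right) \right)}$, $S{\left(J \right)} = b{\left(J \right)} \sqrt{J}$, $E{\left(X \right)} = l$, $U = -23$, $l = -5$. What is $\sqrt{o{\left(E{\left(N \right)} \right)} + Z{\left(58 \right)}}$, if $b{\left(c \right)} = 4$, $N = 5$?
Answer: $\frac{\sqrt{-8062 + 13456 i \sqrt{6}}}{58} \approx 1.9609 + 2.4983 i$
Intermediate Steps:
$E{\left(X \right)} = -5$
$S{\left(J \right)} = 4 \sqrt{J}$
$o{\left(s \right)} = -2 + 4 i \sqrt{6}$ ($o{\left(s \right)} = -2 + 4 \sqrt{6 \left(-1\right)} = -2 + 4 \sqrt{-6} = -2 + 4 i \sqrt{6}$)
$Z{\left(q \right)} = - \frac{23}{q}$
$\sqrt{o{\left(E{\left(N \right)} \right)} + Z{\left(58 \right)}} = \sqrt{\left(-2 + 4 i \sqrt{6}\right) - \frac{23}{58}} = \sqrt{- \frac{139}{58} + 4 i \sqrt{6}}$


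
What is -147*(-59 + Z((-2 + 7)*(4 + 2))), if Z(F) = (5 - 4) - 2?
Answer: 8820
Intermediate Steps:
Z(F) = -1 (Z(F) = 1 - 2 = -1)
-147*(-59 + Z((-2 + 7)*(4 + 2))) = -147*(-59 - 1) = -147*(-60) = 8820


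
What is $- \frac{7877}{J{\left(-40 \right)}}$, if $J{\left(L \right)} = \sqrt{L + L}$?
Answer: $\frac{7877 i \sqrt{5}}{20} \approx 880.68 i$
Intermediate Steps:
$J{\left(L \right)} = \sqrt{2} \sqrt{L}$ ($J{\left(L \right)} = \sqrt{2 L} = \sqrt{2} \sqrt{L}$)
$- \frac{7877}{J{\left(-40 \right)}} = - \frac{7877}{\sqrt{2} \sqrt{-40}} = - \frac{7877}{\sqrt{2} \cdot 2 i \sqrt{10}} = - \frac{7877}{4 i \sqrt{5}} = - 7877 \left(- \frac{i \sqrt{5}}{20}\right) = \frac{7877 i \sqrt{5}}{20}$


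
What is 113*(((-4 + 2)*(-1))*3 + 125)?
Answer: 14803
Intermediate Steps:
113*(((-4 + 2)*(-1))*3 + 125) = 113*(-2*(-1)*3 + 125) = 113*(2*3 + 125) = 113*(6 + 125) = 113*131 = 14803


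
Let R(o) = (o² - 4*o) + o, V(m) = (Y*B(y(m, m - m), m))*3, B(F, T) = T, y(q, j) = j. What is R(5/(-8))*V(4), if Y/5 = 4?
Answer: 2175/4 ≈ 543.75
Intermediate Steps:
Y = 20 (Y = 5*4 = 20)
V(m) = 60*m (V(m) = (20*m)*3 = 60*m)
R(o) = o² - 3*o
R(5/(-8))*V(4) = ((5/(-8))*(-3 + 5/(-8)))*(60*4) = ((5*(-⅛))*(-3 + 5*(-⅛)))*240 = -5*(-3 - 5/8)/8*240 = -5/8*(-29/8)*240 = (145/64)*240 = 2175/4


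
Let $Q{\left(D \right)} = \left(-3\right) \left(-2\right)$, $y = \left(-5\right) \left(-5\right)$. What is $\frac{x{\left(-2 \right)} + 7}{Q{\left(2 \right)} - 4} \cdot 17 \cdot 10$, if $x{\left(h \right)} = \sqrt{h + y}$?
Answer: $595 + 85 \sqrt{23} \approx 1002.6$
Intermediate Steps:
$y = 25$
$x{\left(h \right)} = \sqrt{25 + h}$ ($x{\left(h \right)} = \sqrt{h + 25} = \sqrt{25 + h}$)
$Q{\left(D \right)} = 6$
$\frac{x{\left(-2 \right)} + 7}{Q{\left(2 \right)} - 4} \cdot 17 \cdot 10 = \frac{\sqrt{25 - 2} + 7}{6 - 4} \cdot 17 \cdot 10 = \frac{\sqrt{23} + 7}{2} \cdot 17 \cdot 10 = \left(7 + \sqrt{23}\right) \frac{1}{2} \cdot 17 \cdot 10 = \left(\frac{7}{2} + \frac{\sqrt{23}}{2}\right) 17 \cdot 10 = \left(\frac{119}{2} + \frac{17 \sqrt{23}}{2}\right) 10 = 595 + 85 \sqrt{23}$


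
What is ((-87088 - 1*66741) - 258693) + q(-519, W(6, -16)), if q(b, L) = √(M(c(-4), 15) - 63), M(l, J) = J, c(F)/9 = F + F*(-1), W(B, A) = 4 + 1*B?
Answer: -412522 + 4*I*√3 ≈ -4.1252e+5 + 6.9282*I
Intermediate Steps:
W(B, A) = 4 + B
c(F) = 0 (c(F) = 9*(F + F*(-1)) = 9*(F - F) = 9*0 = 0)
q(b, L) = 4*I*√3 (q(b, L) = √(15 - 63) = √(-48) = 4*I*√3)
((-87088 - 1*66741) - 258693) + q(-519, W(6, -16)) = ((-87088 - 1*66741) - 258693) + 4*I*√3 = ((-87088 - 66741) - 258693) + 4*I*√3 = (-153829 - 258693) + 4*I*√3 = -412522 + 4*I*√3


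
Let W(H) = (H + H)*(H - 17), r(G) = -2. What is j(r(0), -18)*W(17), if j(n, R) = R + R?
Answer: 0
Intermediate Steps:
j(n, R) = 2*R
W(H) = 2*H*(-17 + H) (W(H) = (2*H)*(-17 + H) = 2*H*(-17 + H))
j(r(0), -18)*W(17) = (2*(-18))*(2*17*(-17 + 17)) = -72*17*0 = -36*0 = 0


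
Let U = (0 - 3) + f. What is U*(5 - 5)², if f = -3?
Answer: 0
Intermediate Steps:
U = -6 (U = (0 - 3) - 3 = -3 - 3 = -6)
U*(5 - 5)² = -6*(5 - 5)² = -6*0² = -6*0 = 0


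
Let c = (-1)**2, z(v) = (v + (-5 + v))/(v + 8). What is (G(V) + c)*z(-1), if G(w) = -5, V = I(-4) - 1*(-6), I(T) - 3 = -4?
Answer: 4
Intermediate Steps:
I(T) = -1 (I(T) = 3 - 4 = -1)
V = 5 (V = -1 - 1*(-6) = -1 + 6 = 5)
z(v) = (-5 + 2*v)/(8 + v)
c = 1
(G(V) + c)*z(-1) = (-5 + 1)*((-5 + 2*(-1))/(8 - 1)) = -4*(-5 - 2)/7 = -4*(-7)/7 = -4*(-1) = 4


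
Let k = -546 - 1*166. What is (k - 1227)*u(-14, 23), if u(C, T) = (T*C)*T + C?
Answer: 14387380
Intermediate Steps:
k = -712 (k = -546 - 166 = -712)
u(C, T) = C + C*T² (u(C, T) = (C*T)*T + C = C*T² + C = C + C*T²)
(k - 1227)*u(-14, 23) = (-712 - 1227)*(-14*(1 + 23²)) = -(-27146)*(1 + 529) = -(-27146)*530 = -1939*(-7420) = 14387380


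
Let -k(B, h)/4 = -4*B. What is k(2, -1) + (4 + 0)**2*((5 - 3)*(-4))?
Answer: -96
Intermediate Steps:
k(B, h) = 16*B (k(B, h) = -(-16)*B = 16*B)
k(2, -1) + (4 + 0)**2*((5 - 3)*(-4)) = 16*2 + (4 + 0)**2*((5 - 3)*(-4)) = 32 + 4**2*(2*(-4)) = 32 + 16*(-8) = 32 - 128 = -96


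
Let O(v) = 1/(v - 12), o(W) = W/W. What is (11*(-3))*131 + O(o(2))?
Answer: -47554/11 ≈ -4323.1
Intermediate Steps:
o(W) = 1
O(v) = 1/(-12 + v)
(11*(-3))*131 + O(o(2)) = (11*(-3))*131 + 1/(-12 + 1) = -33*131 + 1/(-11) = -4323 - 1/11 = -47554/11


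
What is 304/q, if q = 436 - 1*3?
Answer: 304/433 ≈ 0.70208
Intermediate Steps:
q = 433 (q = 436 - 3 = 433)
304/q = 304/433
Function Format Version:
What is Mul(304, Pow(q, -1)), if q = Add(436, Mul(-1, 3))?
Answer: Rational(304, 433) ≈ 0.70208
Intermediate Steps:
q = 433 (q = Add(436, -3) = 433)
Mul(304, Pow(q, -1)) = Mul(304, Pow(433, -1)) = Mul(304, Rational(1, 433)) = Rational(304, 433)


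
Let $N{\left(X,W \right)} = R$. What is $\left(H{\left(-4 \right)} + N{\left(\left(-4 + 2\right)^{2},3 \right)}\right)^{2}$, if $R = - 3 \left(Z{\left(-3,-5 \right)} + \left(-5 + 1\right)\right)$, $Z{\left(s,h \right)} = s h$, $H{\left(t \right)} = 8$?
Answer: $625$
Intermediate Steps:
$Z{\left(s,h \right)} = h s$
$R = -33$ ($R = - 3 \left(\left(-5\right) \left(-3\right) + \left(-5 + 1\right)\right) = - 3 \left(15 - 4\right) = \left(-3\right) 11 = -33$)
$N{\left(X,W \right)} = -33$
$\left(H{\left(-4 \right)} + N{\left(\left(-4 + 2\right)^{2},3 \right)}\right)^{2} = \left(8 - 33\right)^{2} = \left(-25\right)^{2} = 625$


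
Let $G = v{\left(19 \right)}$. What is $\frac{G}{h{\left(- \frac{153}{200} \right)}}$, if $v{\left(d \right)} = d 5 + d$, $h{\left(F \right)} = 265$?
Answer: $\frac{114}{265} \approx 0.43019$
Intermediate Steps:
$v{\left(d \right)} = 6 d$ ($v{\left(d \right)} = 5 d + d = 6 d$)
$G = 114$ ($G = 6 \cdot 19 = 114$)
$\frac{G}{h{\left(- \frac{153}{200} \right)}} = \frac{114}{265}$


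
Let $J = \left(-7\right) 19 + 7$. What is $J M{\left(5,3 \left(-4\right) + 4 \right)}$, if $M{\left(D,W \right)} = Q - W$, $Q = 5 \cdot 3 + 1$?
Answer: $-3024$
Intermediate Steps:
$J = -126$ ($J = -133 + 7 = -126$)
$Q = 16$ ($Q = 15 + 1 = 16$)
$M{\left(D,W \right)} = 16 - W$
$J M{\left(5,3 \left(-4\right) + 4 \right)} = - 126 \left(16 - \left(3 \left(-4\right) + 4\right)\right) = - 126 \left(16 - \left(-12 + 4\right)\right) = - 126 \left(16 - -8\right) = - 126 \left(16 + 8\right) = \left(-126\right) 24 = -3024$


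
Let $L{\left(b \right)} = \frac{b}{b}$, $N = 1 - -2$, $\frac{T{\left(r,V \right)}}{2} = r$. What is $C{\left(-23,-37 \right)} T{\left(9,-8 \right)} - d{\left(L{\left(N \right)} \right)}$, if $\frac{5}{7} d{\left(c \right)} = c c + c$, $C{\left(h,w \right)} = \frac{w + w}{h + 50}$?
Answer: $- \frac{782}{15} \approx -52.133$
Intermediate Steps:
$C{\left(h,w \right)} = \frac{2 w}{50 + h}$
$T{\left(r,V \right)} = 2 r$
$N = 3$ ($N = 1 + 2 = 3$)
$L{\left(b \right)} = 1$
$d{\left(c \right)} = \frac{7 c}{5} + \frac{7 c^{2}}{5}$ ($d{\left(c \right)} = \frac{7 \left(c c + c\right)}{5} = \frac{7 \left(c^{2} + c\right)}{5} = \frac{7 \left(c + c^{2}\right)}{5} = \frac{7 c}{5} + \frac{7 c^{2}}{5}$)
$C{\left(-23,-37 \right)} T{\left(9,-8 \right)} - d{\left(L{\left(N \right)} \right)} = 2 \left(-37\right) \frac{1}{50 - 23} \cdot 2 \cdot 9 - \frac{7}{5} \cdot 1 \left(1 + 1\right) = 2 \left(-37\right) \frac{1}{27} \cdot 18 - \frac{7}{5} \cdot 1 \cdot 2 = 2 \left(-37\right) \frac{1}{27} \cdot 18 - \frac{14}{5} = \left(- \frac{74}{27}\right) 18 - \frac{14}{5} = - \frac{148}{3} - \frac{14}{5} = - \frac{782}{15}$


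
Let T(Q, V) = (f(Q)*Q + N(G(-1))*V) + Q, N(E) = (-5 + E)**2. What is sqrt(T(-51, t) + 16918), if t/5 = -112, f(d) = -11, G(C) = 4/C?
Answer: 2*I*sqrt(6983) ≈ 167.13*I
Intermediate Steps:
t = -560 (t = 5*(-112) = -560)
T(Q, V) = -10*Q + 81*V (T(Q, V) = (-11*Q + (-5 + 4/(-1))**2*V) + Q = (-11*Q + (-5 + 4*(-1))**2*V) + Q = (-11*Q + (-5 - 4)**2*V) + Q = (-11*Q + (-9)**2*V) + Q = (-11*Q + 81*V) + Q = -10*Q + 81*V)
sqrt(T(-51, t) + 16918) = sqrt((-10*(-51) + 81*(-560)) + 16918) = sqrt((510 - 45360) + 16918) = sqrt(-44850 + 16918) = sqrt(-27932) = 2*I*sqrt(6983)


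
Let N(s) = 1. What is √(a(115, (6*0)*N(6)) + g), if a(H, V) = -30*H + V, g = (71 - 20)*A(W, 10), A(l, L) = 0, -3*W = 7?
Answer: 5*I*√138 ≈ 58.737*I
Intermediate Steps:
W = -7/3 (W = -⅓*7 = -7/3 ≈ -2.3333)
g = 0 (g = (71 - 20)*0 = 51*0 = 0)
a(H, V) = V - 30*H
√(a(115, (6*0)*N(6)) + g) = √(((6*0)*1 - 30*115) + 0) = √((0*1 - 3450) + 0) = √((0 - 3450) + 0) = √(-3450 + 0) = √(-3450) = 5*I*√138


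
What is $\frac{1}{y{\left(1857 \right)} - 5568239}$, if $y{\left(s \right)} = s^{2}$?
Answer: $- \frac{1}{2119790} \approx -4.7174 \cdot 10^{-7}$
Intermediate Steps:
$\frac{1}{y{\left(1857 \right)} - 5568239} = \frac{1}{1857^{2} - 5568239} = \frac{1}{3448449 - 5568239} = \frac{1}{-2119790} = - \frac{1}{2119790}$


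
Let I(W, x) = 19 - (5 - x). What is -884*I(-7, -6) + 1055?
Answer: -6017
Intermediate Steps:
I(W, x) = 14 + x (I(W, x) = 19 + (-5 + x) = 14 + x)
-884*I(-7, -6) + 1055 = -884*(14 - 6) + 1055 = -884*8 + 1055 = -7072 + 1055 = -6017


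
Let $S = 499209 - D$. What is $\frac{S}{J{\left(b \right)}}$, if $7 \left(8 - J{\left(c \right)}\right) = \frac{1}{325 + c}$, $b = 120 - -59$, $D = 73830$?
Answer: $\frac{1500737112}{28223} \approx 53174.0$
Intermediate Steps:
$b = 179$ ($b = 120 + 59 = 179$)
$J{\left(c \right)} = 8 - \frac{1}{7 \left(325 + c\right)}$
$S = 425379$ ($S = 499209 - 73830 = 425379$)
$\frac{S}{J{\left(b \right)}} = \frac{425379}{\frac{1}{7} \frac{1}{325 + 179} \left(18199 + 56 \cdot 179\right)} = \frac{425379}{\frac{1}{7} \cdot \frac{1}{504} \left(18199 + 10024\right)} = \frac{425379}{\frac{1}{7} \cdot \frac{1}{504} \cdot 28223} = \frac{425379}{\frac{28223}{3528}} = 425379 \cdot \frac{3528}{28223} = \frac{1500737112}{28223}$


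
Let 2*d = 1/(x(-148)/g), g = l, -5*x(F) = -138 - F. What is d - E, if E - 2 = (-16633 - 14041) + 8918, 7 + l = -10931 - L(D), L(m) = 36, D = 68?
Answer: 48995/2 ≈ 24498.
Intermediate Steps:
l = -10974 (l = -7 + (-10931 - 1*36) = -7 + (-10931 - 36) = -7 - 10967 = -10974)
x(F) = 138/5 + F/5 (x(F) = -(-138 - F)/5 = 138/5 + F/5)
g = -10974
E = -21754 (E = 2 + ((-16633 - 14041) + 8918) = 2 + (-30674 + 8918) = 2 - 21756 = -21754)
d = 5487/2 (d = 1/(2*(((138/5 + (⅕)*(-148))/(-10974)))) = 1/(2*(((138/5 - 148/5)*(-1/10974)))) = 1/(2*((-2*(-1/10974)))) = 1/(2*(1/5487)) = (½)*5487 = 5487/2 ≈ 2743.5)
d - E = 5487/2 - 1*(-21754) = 5487/2 + 21754 = 48995/2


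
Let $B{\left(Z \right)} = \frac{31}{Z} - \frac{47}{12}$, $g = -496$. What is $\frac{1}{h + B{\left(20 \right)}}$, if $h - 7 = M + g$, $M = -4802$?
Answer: $- \frac{30}{158801} \approx -0.00018892$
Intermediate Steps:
$B{\left(Z \right)} = - \frac{47}{12} + \frac{31}{Z}$ ($B{\left(Z \right)} = \frac{31}{Z} - \frac{47}{12} = - \frac{47}{12} + \frac{31}{Z}$)
$h = -5291$ ($h = 7 - 5298 = -5291$)
$\frac{1}{h + B{\left(20 \right)}} = \frac{1}{-5291 - \left(\frac{47}{12} - \frac{31}{20}\right)} = \frac{1}{-5291 + \left(- \frac{47}{12} + 31 \cdot \frac{1}{20}\right)} = \frac{1}{-5291 + \left(- \frac{47}{12} + \frac{31}{20}\right)} = \frac{1}{-5291 - \frac{71}{30}} = \frac{1}{- \frac{158801}{30}} = - \frac{30}{158801}$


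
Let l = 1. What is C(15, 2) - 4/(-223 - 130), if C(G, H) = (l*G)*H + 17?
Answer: 16595/353 ≈ 47.011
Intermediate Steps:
C(G, H) = 17 + G*H (C(G, H) = (1*G)*H + 17 = G*H + 17 = 17 + G*H)
C(15, 2) - 4/(-223 - 130) = (17 + 15*2) - 4/(-223 - 130) = (17 + 30) - 4/(-353) = 47 - 4*(-1/353) = 47 + 4/353 = 16595/353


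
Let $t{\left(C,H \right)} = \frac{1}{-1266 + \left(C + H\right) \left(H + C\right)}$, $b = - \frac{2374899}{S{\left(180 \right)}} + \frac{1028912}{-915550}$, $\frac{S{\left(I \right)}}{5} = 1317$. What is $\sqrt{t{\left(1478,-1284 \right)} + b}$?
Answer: $\frac{i \sqrt{30922905042342940258677626}}{292361299730} \approx 19.02 i$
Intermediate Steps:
$S{\left(I \right)} = 6585$ ($S{\left(I \right)} = 5 \cdot 1317 = 6585$)
$b = - \frac{72703805499}{200963225}$ ($b = - \frac{2374899}{6585} + \frac{1028912}{-915550} = \left(-2374899\right) \frac{1}{6585} + 1028912 \left(- \frac{1}{915550}\right) = - \frac{791633}{2195} - \frac{514456}{457775} = - \frac{72703805499}{200963225} \approx -361.78$)
$t{\left(C,H \right)} = \frac{1}{-1266 + \left(C + H\right)^{2}}$ ($t{\left(C,H \right)} = \frac{1}{-1266 + \left(C + H\right) \left(C + H\right)} = \frac{1}{-1266 + \left(C + H\right)^{2}}$)
$\sqrt{t{\left(1478,-1284 \right)} + b} = \sqrt{\frac{1}{-1266 + \left(1478 - 1284\right)^{2}} - \frac{72703805499}{200963225}} = \sqrt{\frac{1}{-1266 + 194^{2}} - \frac{72703805499}{200963225}} = \sqrt{\frac{1}{-1266 + 37636} - \frac{72703805499}{200963225}} = \sqrt{\frac{1}{36370} - \frac{72703805499}{200963225}} = \sqrt{- \frac{528847441007081}{1461806498650}} = \frac{i \sqrt{30922905042342940258677626}}{292361299730}$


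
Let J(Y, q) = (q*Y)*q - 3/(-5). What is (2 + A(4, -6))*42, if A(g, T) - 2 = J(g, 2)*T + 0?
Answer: -20076/5 ≈ -4015.2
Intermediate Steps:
J(Y, q) = 3/5 + Y*q**2 (J(Y, q) = (Y*q)*q - 3*(-1/5) = Y*q**2 + 3/5 = 3/5 + Y*q**2)
A(g, T) = 2 + T*(3/5 + 4*g) (A(g, T) = 2 + ((3/5 + g*2**2)*T + 0) = 2 + ((3/5 + g*4)*T + 0) = 2 + ((3/5 + 4*g)*T + 0) = 2 + (T*(3/5 + 4*g) + 0) = 2 + T*(3/5 + 4*g))
(2 + A(4, -6))*42 = (2 + (2 + (1/5)*(-6)*(3 + 20*4)))*42 = (2 + (2 + (1/5)*(-6)*(3 + 80)))*42 = (2 + (2 + (1/5)*(-6)*83))*42 = (2 + (2 - 498/5))*42 = (2 - 488/5)*42 = -478/5*42 = -20076/5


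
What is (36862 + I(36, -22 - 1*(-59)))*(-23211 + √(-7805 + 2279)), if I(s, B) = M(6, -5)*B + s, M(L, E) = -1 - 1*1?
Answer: -854721864 + 110472*I*√614 ≈ -8.5472e+8 + 2.7374e+6*I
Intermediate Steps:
M(L, E) = -2 (M(L, E) = -1 - 1 = -2)
I(s, B) = s - 2*B (I(s, B) = -2*B + s = s - 2*B)
(36862 + I(36, -22 - 1*(-59)))*(-23211 + √(-7805 + 2279)) = (36862 + (36 - 2*(-22 - 1*(-59))))*(-23211 + √(-7805 + 2279)) = (36862 + (36 - 2*(-22 + 59)))*(-23211 + √(-5526)) = (36862 + (36 - 2*37))*(-23211 + 3*I*√614) = (36862 + (36 - 74))*(-23211 + 3*I*√614) = (36862 - 38)*(-23211 + 3*I*√614) = 36824*(-23211 + 3*I*√614) = -854721864 + 110472*I*√614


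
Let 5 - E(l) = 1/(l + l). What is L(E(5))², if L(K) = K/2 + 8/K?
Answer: 16008001/960400 ≈ 16.668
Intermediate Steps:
E(l) = 5 - 1/(2*l) (E(l) = 5 - 1/(l + l) = 5 - 1/(2*l))
L(K) = K/2 + 8/K (L(K) = K*(½) + 8/K = K/2 + 8/K)
L(E(5))² = ((5 - ½/5)/2 + 8/(5 - ½/5))² = ((5 - ½*⅕)/2 + 8/(5 - ½*⅕))² = ((5 - ⅒)/2 + 8/(5 - ⅒))² = ((½)*(49/10) + 8/(49/10))² = (49/20 + 8*(10/49))² = (49/20 + 80/49)² = (4001/980)² = 16008001/960400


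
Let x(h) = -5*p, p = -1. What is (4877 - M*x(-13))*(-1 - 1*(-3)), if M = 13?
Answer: 9624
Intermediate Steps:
x(h) = 5 (x(h) = -5*(-1) = 5)
(4877 - M*x(-13))*(-1 - 1*(-3)) = (4877 - 13*5)*(-1 - 1*(-3)) = (4877 - 1*65)*(-1 + 3) = (4877 - 65)*2 = 4812*2 = 9624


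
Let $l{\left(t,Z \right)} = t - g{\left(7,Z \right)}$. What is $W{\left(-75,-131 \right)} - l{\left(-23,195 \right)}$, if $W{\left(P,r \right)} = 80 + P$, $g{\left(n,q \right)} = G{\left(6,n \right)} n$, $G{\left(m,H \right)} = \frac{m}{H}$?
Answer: $34$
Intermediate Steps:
$g{\left(n,q \right)} = 6$ ($g{\left(n,q \right)} = \frac{6}{n} n = 6$)
$l{\left(t,Z \right)} = -6 + t$ ($l{\left(t,Z \right)} = t - 6 = -6 + t$)
$W{\left(-75,-131 \right)} - l{\left(-23,195 \right)} = \left(80 - 75\right) - \left(-6 - 23\right) = 5 - -29 = 5 + 29 = 34$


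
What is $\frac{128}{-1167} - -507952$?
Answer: $\frac{592779856}{1167} \approx 5.0795 \cdot 10^{5}$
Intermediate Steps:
$\frac{128}{-1167} - -507952 = 128 \left(- \frac{1}{1167}\right) + 507952 = - \frac{128}{1167} + 507952 = \frac{592779856}{1167}$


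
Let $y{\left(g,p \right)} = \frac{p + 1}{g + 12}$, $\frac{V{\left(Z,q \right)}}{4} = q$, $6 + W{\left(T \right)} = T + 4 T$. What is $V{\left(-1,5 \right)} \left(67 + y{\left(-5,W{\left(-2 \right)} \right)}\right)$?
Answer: $\frac{9080}{7} \approx 1297.1$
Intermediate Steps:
$W{\left(T \right)} = -6 + 5 T$ ($W{\left(T \right)} = -6 + \left(T + 4 T\right) = -6 + 5 T$)
$V{\left(Z,q \right)} = 4 q$
$y{\left(g,p \right)} = \frac{1 + p}{12 + g}$
$V{\left(-1,5 \right)} \left(67 + y{\left(-5,W{\left(-2 \right)} \right)}\right) = 4 \cdot 5 \left(67 + \frac{1 + \left(-6 + 5 \left(-2\right)\right)}{12 - 5}\right) = 20 \left(67 + \frac{1 - 16}{7}\right) = 20 \left(67 + \frac{1}{7} \left(-15\right)\right) = 20 \left(67 - \frac{15}{7}\right) = 20 \cdot \frac{454}{7} = \frac{9080}{7}$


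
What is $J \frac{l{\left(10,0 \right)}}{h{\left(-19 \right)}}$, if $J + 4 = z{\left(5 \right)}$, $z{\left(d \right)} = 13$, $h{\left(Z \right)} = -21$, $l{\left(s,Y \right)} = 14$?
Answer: $-6$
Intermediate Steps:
$J = 9$ ($J = -4 + 13 = 9$)
$J \frac{l{\left(10,0 \right)}}{h{\left(-19 \right)}} = 9 \frac{14}{-21} = 9 \cdot 14 \left(- \frac{1}{21}\right) = 9 \left(- \frac{2}{3}\right) = -6$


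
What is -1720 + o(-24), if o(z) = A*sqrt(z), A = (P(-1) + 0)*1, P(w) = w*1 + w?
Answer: -1720 - 4*I*sqrt(6) ≈ -1720.0 - 9.798*I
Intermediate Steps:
P(w) = 2*w (P(w) = w + w = 2*w)
A = -2 (A = (2*(-1) + 0)*1 = (-2 + 0)*1 = -2*1 = -2)
o(z) = -2*sqrt(z)
-1720 + o(-24) = -1720 - 4*I*sqrt(6)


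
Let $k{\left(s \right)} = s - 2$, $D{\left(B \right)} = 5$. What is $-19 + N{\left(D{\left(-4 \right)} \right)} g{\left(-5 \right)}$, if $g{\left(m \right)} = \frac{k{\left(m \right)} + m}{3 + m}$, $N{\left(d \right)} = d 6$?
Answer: $161$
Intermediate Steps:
$k{\left(s \right)} = -2 + s$
$N{\left(d \right)} = 6 d$
$g{\left(m \right)} = \frac{-2 + 2 m}{3 + m}$ ($g{\left(m \right)} = \frac{\left(-2 + m\right) + m}{3 + m} = \frac{-2 + 2 m}{3 + m}$)
$-19 + N{\left(D{\left(-4 \right)} \right)} g{\left(-5 \right)} = -19 + 6 \cdot 5 \frac{2 \left(-1 - 5\right)}{3 - 5} = -19 + 30 \cdot 2 \frac{1}{-2} \left(-6\right) = -19 + 30 \cdot 2 \left(- \frac{1}{2}\right) \left(-6\right) = -19 + 30 \cdot 6 = -19 + 180 = 161$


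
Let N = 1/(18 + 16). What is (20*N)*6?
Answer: 60/17 ≈ 3.5294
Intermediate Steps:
N = 1/34 ≈ 0.029412
(20*N)*6 = (20*(1/34))*6 = (10/17)*6 = 60/17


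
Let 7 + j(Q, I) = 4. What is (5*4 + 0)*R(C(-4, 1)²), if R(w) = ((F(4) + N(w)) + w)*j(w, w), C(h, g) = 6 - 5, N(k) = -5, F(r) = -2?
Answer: 360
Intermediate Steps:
C(h, g) = 1
j(Q, I) = -3 (j(Q, I) = -7 + 4 = -3)
R(w) = 21 - 3*w (R(w) = ((-2 - 5) + w)*(-3) = (-7 + w)*(-3) = 21 - 3*w)
(5*4 + 0)*R(C(-4, 1)²) = (5*4 + 0)*(21 - 3*1²) = (20 + 0)*(21 - 3*1) = 20*(21 - 3) = 20*18 = 360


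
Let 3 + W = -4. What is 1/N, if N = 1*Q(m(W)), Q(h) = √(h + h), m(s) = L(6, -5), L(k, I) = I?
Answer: -I*√10/10 ≈ -0.31623*I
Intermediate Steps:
W = -7 (W = -3 - 4 = -7)
m(s) = -5
Q(h) = √2*√h (Q(h) = √(2*h) = √2*√h)
N = I*√10 (N = 1*(√2*√(-5)) = 1*(√2*(I*√5)) = 1*(I*√10) = I*√10 ≈ 3.1623*I)
1/N = 1/(I*√10) = -I*√10/10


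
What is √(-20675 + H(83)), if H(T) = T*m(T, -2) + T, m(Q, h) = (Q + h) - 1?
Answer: 8*I*√218 ≈ 118.12*I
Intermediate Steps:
m(Q, h) = -1 + Q + h
H(T) = T + T*(-3 + T) (H(T) = T*(-1 + T - 2) + T = T*(-3 + T) + T = T + T*(-3 + T))
√(-20675 + H(83)) = √(-20675 + 83*(-2 + 83)) = √(-20675 + 83*81) = √(-20675 + 6723) = √(-13952) = 8*I*√218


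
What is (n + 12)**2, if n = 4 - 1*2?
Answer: 196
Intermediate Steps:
n = 2 (n = 4 - 2 = 2)
(n + 12)**2 = (2 + 12)**2 = 14**2 = 196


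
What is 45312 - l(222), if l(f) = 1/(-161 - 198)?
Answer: 16267009/359 ≈ 45312.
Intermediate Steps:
l(f) = -1/359 (l(f) = 1/(-359) = -1/359)
45312 - l(222) = 45312 - 1*(-1/359) = 45312 + 1/359 = 16267009/359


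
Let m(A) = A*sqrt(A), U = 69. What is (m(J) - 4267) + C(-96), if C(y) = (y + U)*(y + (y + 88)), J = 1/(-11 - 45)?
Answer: -1459 - I*sqrt(14)/1568 ≈ -1459.0 - 0.0023863*I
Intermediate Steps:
J = -1/56 (J = 1/(-56) = -1/56 ≈ -0.017857)
m(A) = A**(3/2)
C(y) = (69 + y)*(88 + 2*y) (C(y) = (y + 69)*(y + (y + 88)) = (69 + y)*(y + (88 + y)) = (69 + y)*(88 + 2*y))
(m(J) - 4267) + C(-96) = ((-1/56)**(3/2) - 4267) + (6072 + 2*(-96)**2 + 226*(-96)) = (-I*sqrt(14)/1568 - 4267) + (6072 + 2*9216 - 21696) = (-4267 - I*sqrt(14)/1568) + (6072 + 18432 - 21696) = (-4267 - I*sqrt(14)/1568) + 2808 = -1459 - I*sqrt(14)/1568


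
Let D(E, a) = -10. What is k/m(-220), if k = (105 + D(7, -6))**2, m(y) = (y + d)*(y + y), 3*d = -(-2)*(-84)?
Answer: 1805/24288 ≈ 0.074317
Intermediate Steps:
d = -56 (d = (-(-2)*(-84))/3 = (-1*168)/3 = (1/3)*(-168) = -56)
m(y) = 2*y*(-56 + y) (m(y) = (y - 56)*(y + y) = (-56 + y)*(2*y) = 2*y*(-56 + y))
k = 9025 (k = (105 - 10)**2 = 95**2 = 9025)
k/m(-220) = 9025/((2*(-220)*(-56 - 220))) = 9025/((2*(-220)*(-276))) = 9025/121440 = 9025*(1/121440) = 1805/24288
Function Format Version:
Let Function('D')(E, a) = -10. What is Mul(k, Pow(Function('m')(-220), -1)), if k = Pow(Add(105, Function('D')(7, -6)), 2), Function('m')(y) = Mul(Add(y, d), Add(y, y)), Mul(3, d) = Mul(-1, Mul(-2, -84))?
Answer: Rational(1805, 24288) ≈ 0.074317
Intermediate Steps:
d = -56 (d = Mul(Rational(1, 3), Mul(-1, Mul(-2, -84))) = Mul(Rational(1, 3), Mul(-1, 168)) = Mul(Rational(1, 3), -168) = -56)
Function('m')(y) = Mul(2, y, Add(-56, y)) (Function('m')(y) = Mul(Add(y, -56), Add(y, y)) = Mul(Add(-56, y), Mul(2, y)) = Mul(2, y, Add(-56, y)))
k = 9025 (k = Pow(Add(105, -10), 2) = Pow(95, 2) = 9025)
Mul(k, Pow(Function('m')(-220), -1)) = Mul(9025, Pow(Mul(2, -220, Add(-56, -220)), -1)) = Mul(9025, Pow(Mul(2, -220, -276), -1)) = Mul(9025, Pow(121440, -1)) = Mul(9025, Rational(1, 121440)) = Rational(1805, 24288)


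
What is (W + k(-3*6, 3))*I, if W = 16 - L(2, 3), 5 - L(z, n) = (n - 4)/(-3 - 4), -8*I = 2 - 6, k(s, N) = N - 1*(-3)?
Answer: 60/7 ≈ 8.5714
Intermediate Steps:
k(s, N) = 3 + N (k(s, N) = N + 3 = 3 + N)
I = 1/2 (I = -(2 - 6)/8 = -1/8*(-4) = 1/2 ≈ 0.50000)
L(z, n) = 31/7 + n/7 (L(z, n) = 5 - (n - 4)/(-3 - 4) = 5 - (-4 + n)/(-7) = 5 - (-4 + n)*(-1)/7 = 5 - (4/7 - n/7) = 5 + (-4/7 + n/7) = 31/7 + n/7)
W = 78/7 (W = 16 - (31/7 + (1/7)*3) = 16 - (31/7 + 3/7) = 16 - 1*34/7 = 16 - 34/7 = 78/7 ≈ 11.143)
(W + k(-3*6, 3))*I = (78/7 + (3 + 3))*(1/2) = (78/7 + 6)*(1/2) = (120/7)*(1/2) = 60/7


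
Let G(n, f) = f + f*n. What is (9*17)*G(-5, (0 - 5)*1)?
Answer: 3060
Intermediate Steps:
(9*17)*G(-5, (0 - 5)*1) = (9*17)*(((0 - 5)*1)*(1 - 5)) = 153*(-5*1*(-4)) = 153*(-5*(-4)) = 153*20 = 3060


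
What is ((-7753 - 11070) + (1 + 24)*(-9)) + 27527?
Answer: 8479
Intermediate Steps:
((-7753 - 11070) + (1 + 24)*(-9)) + 27527 = (-18823 + 25*(-9)) + 27527 = (-18823 - 225) + 27527 = -19048 + 27527 = 8479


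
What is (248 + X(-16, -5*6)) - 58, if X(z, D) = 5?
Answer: 195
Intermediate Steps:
(248 + X(-16, -5*6)) - 58 = (248 + 5) - 58 = 253 - 58 = 195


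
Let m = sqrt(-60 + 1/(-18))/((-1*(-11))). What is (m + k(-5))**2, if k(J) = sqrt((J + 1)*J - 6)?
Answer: 29411/2178 + 2*I*sqrt(7567)/33 ≈ 13.504 + 5.272*I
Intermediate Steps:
k(J) = sqrt(-6 + J*(1 + J)) (k(J) = sqrt((1 + J)*J - 6) = sqrt(J*(1 + J) - 6) = sqrt(-6 + J*(1 + J)))
m = I*sqrt(2162)/66 (m = sqrt(-60 - 1/18)/11 = sqrt(-1081/18)*(1/11) = (I*sqrt(2162)/6)*(1/11) = I*sqrt(2162)/66 ≈ 0.7045*I)
(m + k(-5))**2 = (I*sqrt(2162)/66 + sqrt(-6 - 5 + (-5)**2))**2 = (I*sqrt(2162)/66 + sqrt(-6 - 5 + 25))**2 = (I*sqrt(2162)/66 + sqrt(14))**2 = (sqrt(14) + I*sqrt(2162)/66)**2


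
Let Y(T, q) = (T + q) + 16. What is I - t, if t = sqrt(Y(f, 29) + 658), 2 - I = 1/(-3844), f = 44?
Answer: 7689/3844 - 3*sqrt(83) ≈ -25.331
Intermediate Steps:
I = 7689/3844 (I = 2 - 1/(-3844) = 2 - 1*(-1/3844) = 2 + 1/3844 = 7689/3844 ≈ 2.0003)
Y(T, q) = 16 + T + q
t = 3*sqrt(83) (t = sqrt((16 + 44 + 29) + 658) = sqrt(89 + 658) = sqrt(747) = 3*sqrt(83) ≈ 27.331)
I - t = 7689/3844 - 3*sqrt(83)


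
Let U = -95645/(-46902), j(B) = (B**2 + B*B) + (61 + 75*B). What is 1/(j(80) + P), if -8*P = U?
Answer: 375216/7076853331 ≈ 5.3020e-5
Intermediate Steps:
j(B) = 61 + 2*B**2 + 75*B (j(B) = (B**2 + B**2) + (61 + 75*B) = 2*B**2 + (61 + 75*B) = 61 + 2*B**2 + 75*B)
U = 95645/46902 (U = -95645*(-1/46902) = 95645/46902 ≈ 2.0393)
P = -95645/375216 (P = -1/8*95645/46902 = -95645/375216 ≈ -0.25491)
1/(j(80) + P) = 1/((61 + 2*80**2 + 75*80) - 95645/375216) = 1/((61 + 2*6400 + 6000) - 95645/375216) = 1/((61 + 12800 + 6000) - 95645/375216) = 1/(18861 - 95645/375216) = 1/(7076853331/375216) = 375216/7076853331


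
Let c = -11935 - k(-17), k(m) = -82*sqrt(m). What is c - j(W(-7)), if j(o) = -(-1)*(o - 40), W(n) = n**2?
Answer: -11944 + 82*I*sqrt(17) ≈ -11944.0 + 338.09*I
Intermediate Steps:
j(o) = -40 + o (j(o) = -(-1)*(-40 + o) = -(40 - o) = -40 + o)
c = -11935 + 82*I*sqrt(17) (c = -11935 - (-82)*sqrt(-17) = -11935 - (-82)*I*sqrt(17) = -11935 + 82*I*sqrt(17) ≈ -11935.0 + 338.09*I)
c - j(W(-7)) = (-11935 + 82*I*sqrt(17)) - (-40 + (-7)**2) = (-11935 + 82*I*sqrt(17)) - (-40 + 49) = (-11935 + 82*I*sqrt(17)) - 1*9 = (-11935 + 82*I*sqrt(17)) - 9 = -11944 + 82*I*sqrt(17)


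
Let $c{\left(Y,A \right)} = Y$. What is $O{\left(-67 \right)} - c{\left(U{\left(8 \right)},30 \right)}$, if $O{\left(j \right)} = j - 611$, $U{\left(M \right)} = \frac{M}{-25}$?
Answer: $- \frac{16942}{25} \approx -677.68$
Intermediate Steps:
$U{\left(M \right)} = - \frac{M}{25}$ ($U{\left(M \right)} = M \left(- \frac{1}{25}\right) = - \frac{M}{25}$)
$O{\left(j \right)} = -611 + j$
$O{\left(-67 \right)} - c{\left(U{\left(8 \right)},30 \right)} = \left(-611 - 67\right) - \left(- \frac{1}{25}\right) 8 = -678 - - \frac{8}{25} = -678 + \frac{8}{25} = - \frac{16942}{25}$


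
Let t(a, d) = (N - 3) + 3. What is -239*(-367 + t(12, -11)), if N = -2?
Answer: 88191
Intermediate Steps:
t(a, d) = -2 (t(a, d) = (-2 - 3) + 3 = -5 + 3 = -2)
-239*(-367 + t(12, -11)) = -239*(-367 - 2) = -239*(-369) = 88191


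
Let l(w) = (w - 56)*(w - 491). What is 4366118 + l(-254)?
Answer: 4597068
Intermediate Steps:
l(w) = (-491 + w)*(-56 + w) (l(w) = (-56 + w)*(-491 + w) = (-491 + w)*(-56 + w))
4366118 + l(-254) = 4366118 + (27496 + (-254)² - 547*(-254)) = 4366118 + (27496 + 64516 + 138938) = 4366118 + 230950 = 4597068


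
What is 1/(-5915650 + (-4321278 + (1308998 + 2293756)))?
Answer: -1/6634174 ≈ -1.5073e-7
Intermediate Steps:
1/(-5915650 + (-4321278 + (1308998 + 2293756))) = 1/(-5915650 + (-4321278 + 3602754)) = 1/(-5915650 - 718524) = 1/(-6634174) = -1/6634174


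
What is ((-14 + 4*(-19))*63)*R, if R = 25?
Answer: -141750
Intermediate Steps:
((-14 + 4*(-19))*63)*R = ((-14 + 4*(-19))*63)*25 = ((-14 - 76)*63)*25 = -90*63*25 = -5670*25 = -141750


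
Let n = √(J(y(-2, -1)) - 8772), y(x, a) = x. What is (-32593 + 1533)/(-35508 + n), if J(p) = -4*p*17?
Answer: 55143924/63041335 + 3106*I*√2159/63041335 ≈ 0.87473 + 0.0022893*I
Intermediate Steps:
J(p) = -68*p
n = 2*I*√2159 (n = √(-68*(-2) - 8772) = √(136 - 8772) = √(-8636) = 2*I*√2159 ≈ 92.93*I)
(-32593 + 1533)/(-35508 + n) = (-32593 + 1533)/(-35508 + 2*I*√2159) = -31060/(-35508 + 2*I*√2159)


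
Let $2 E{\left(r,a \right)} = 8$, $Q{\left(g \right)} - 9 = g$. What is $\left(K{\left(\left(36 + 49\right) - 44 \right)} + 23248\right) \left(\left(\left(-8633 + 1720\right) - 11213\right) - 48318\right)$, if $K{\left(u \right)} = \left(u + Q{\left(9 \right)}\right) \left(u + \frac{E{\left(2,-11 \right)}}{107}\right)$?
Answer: $- \frac{182495422620}{107} \approx -1.7056 \cdot 10^{9}$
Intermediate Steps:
$Q{\left(g \right)} = 9 + g$
$E{\left(r,a \right)} = 4$ ($E{\left(r,a \right)} = \frac{1}{2} \cdot 8 = 4$)
$K{\left(u \right)} = \left(18 + u\right) \left(\frac{4}{107} + u\right)$ ($K{\left(u \right)} = \left(u + \left(9 + 9\right)\right) \left(u + \frac{4}{107}\right) = \left(u + 18\right) \left(u + 4 \cdot \frac{1}{107}\right) = \left(18 + u\right) \left(u + \frac{4}{107}\right) = \left(18 + u\right) \left(\frac{4}{107} + u\right)$)
$\left(K{\left(\left(36 + 49\right) - 44 \right)} + 23248\right) \left(\left(\left(-8633 + 1720\right) - 11213\right) - 48318\right) = \left(\left(\frac{72}{107} + \left(\left(36 + 49\right) - 44\right)^{2} + \frac{1930 \left(\left(36 + 49\right) - 44\right)}{107}\right) + 23248\right) \left(\left(\left(-8633 + 1720\right) - 11213\right) - 48318\right) = \left(\left(\frac{72}{107} + \left(85 - 44\right)^{2} + \frac{1930 \left(85 - 44\right)}{107}\right) + 23248\right) \left(\left(-6913 - 11213\right) - 48318\right) = \left(\left(\frac{72}{107} + 41^{2} + \frac{1930}{107} \cdot 41\right) + 23248\right) \left(-18126 - 48318\right) = \left(\left(\frac{72}{107} + 1681 + \frac{79130}{107}\right) + 23248\right) \left(-66444\right) = \left(\frac{259069}{107} + 23248\right) \left(-66444\right) = \frac{2746605}{107} \left(-66444\right) = - \frac{182495422620}{107}$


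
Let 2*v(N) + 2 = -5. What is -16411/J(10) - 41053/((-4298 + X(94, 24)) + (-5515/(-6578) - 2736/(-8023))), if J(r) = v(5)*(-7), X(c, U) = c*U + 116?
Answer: -3227993683604084/4977565627559 ≈ -648.51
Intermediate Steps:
X(c, U) = 116 + U*c (X(c, U) = U*c + 116 = 116 + U*c)
v(N) = -7/2 (v(N) = -1 + (½)*(-5) = -1 - 5/2 = -7/2)
J(r) = 49/2 (J(r) = -7/2*(-7) = 49/2)
-16411/J(10) - 41053/((-4298 + X(94, 24)) + (-5515/(-6578) - 2736/(-8023))) = -16411/49/2 - 41053/((-4298 + (116 + 24*94)) + (-5515/(-6578) - 2736/(-8023))) = -16411*2/49 - 41053/((-4298 + (116 + 2256)) + (-5515*(-1/6578) - 2736*(-1/8023))) = -32822/49 - 41053/((-4298 + 2372) + (5515/6578 + 2736/8023)) = -32822/49 - 41053/(-1926 + 62244253/52775294) = -32822/49 - 41053/(-101582971991/52775294) = -32822/49 - 41053*(-52775294/101582971991) = -32822/49 + 2166584144582/101582971991 = -3227993683604084/4977565627559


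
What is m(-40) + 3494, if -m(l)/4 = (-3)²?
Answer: 3458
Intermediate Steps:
m(l) = -36 (m(l) = -4*(-3)² = -4*9 = -36)
m(-40) + 3494 = -36 + 3494 = 3458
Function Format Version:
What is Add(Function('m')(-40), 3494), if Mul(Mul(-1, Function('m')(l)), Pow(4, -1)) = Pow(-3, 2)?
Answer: 3458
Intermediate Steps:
Function('m')(l) = -36 (Function('m')(l) = Mul(-4, Pow(-3, 2)) = Mul(-4, 9) = -36)
Add(Function('m')(-40), 3494) = Add(-36, 3494) = 3458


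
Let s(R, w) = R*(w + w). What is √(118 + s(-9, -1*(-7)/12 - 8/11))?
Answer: √58366/22 ≈ 10.981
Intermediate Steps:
s(R, w) = 2*R*w (s(R, w) = R*(2*w) = 2*R*w)
√(118 + s(-9, -1*(-7)/12 - 8/11)) = √(118 + 2*(-9)*(-1*(-7)/12 - 8/11)) = √(118 + 2*(-9)*(7*(1/12) - 8*1/11)) = √(118 + 2*(-9)*(7/12 - 8/11)) = √(118 + 2*(-9)*(-19/132)) = √(118 + 57/22) = √(2653/22) = √58366/22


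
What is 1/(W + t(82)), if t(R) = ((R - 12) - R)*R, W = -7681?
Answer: -1/8665 ≈ -0.00011541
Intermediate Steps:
t(R) = -12*R (t(R) = ((-12 + R) - R)*R = -12*R)
1/(W + t(82)) = 1/(-7681 - 12*82) = 1/(-7681 - 984) = 1/(-8665) = -1/8665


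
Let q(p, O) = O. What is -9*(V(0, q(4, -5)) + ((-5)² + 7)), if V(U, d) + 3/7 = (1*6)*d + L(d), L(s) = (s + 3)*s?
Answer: -729/7 ≈ -104.14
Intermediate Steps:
L(s) = s*(3 + s) (L(s) = (3 + s)*s = s*(3 + s))
V(U, d) = -3/7 + 6*d + d*(3 + d) (V(U, d) = -3/7 + ((1*6)*d + d*(3 + d)) = -3/7 + (6*d + d*(3 + d)) = -3/7 + 6*d + d*(3 + d))
-9*(V(0, q(4, -5)) + ((-5)² + 7)) = -9*((-3/7 + (-5)² + 9*(-5)) + ((-5)² + 7)) = -9*((-3/7 + 25 - 45) + (25 + 7)) = -9*(-143/7 + 32) = -9*81/7 = -1*729/7 = -729/7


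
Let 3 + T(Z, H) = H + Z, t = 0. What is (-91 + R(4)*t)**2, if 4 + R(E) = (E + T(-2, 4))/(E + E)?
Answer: 8281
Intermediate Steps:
T(Z, H) = -3 + H + Z (T(Z, H) = -3 + (H + Z) = -3 + H + Z)
R(E) = -4 + (-1 + E)/(2*E) (R(E) = -4 + (E + (-3 + 4 - 2))/(E + E) = -4 + (E - 1)/((2*E)) = -4 + (-1 + E)*(1/(2*E)) = -4 + (-1 + E)/(2*E))
(-91 + R(4)*t)**2 = (-91 + ((1/2)*(-1 - 7*4)/4)*0)**2 = (-91 + ((1/2)*(1/4)*(-1 - 28))*0)**2 = (-91 + ((1/2)*(1/4)*(-29))*0)**2 = (-91 - 29/8*0)**2 = (-91 + 0)**2 = (-91)**2 = 8281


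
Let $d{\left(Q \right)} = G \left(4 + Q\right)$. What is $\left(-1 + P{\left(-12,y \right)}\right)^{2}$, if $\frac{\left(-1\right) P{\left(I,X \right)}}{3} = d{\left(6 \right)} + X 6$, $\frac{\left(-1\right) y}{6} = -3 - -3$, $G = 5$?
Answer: $22801$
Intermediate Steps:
$d{\left(Q \right)} = 20 + 5 Q$ ($d{\left(Q \right)} = 5 \left(4 + Q\right) = 20 + 5 Q$)
$y = 0$ ($y = - 6 \left(-3 - -3\right) = - 6 \left(-3 + 3\right) = \left(-6\right) 0 = 0$)
$P{\left(I,X \right)} = -150 - 18 X$ ($P{\left(I,X \right)} = - 3 \left(\left(20 + 5 \cdot 6\right) + X 6\right) = - 3 \left(\left(20 + 30\right) + 6 X\right) = - 3 \left(50 + 6 X\right) = -150 - 18 X$)
$\left(-1 + P{\left(-12,y \right)}\right)^{2} = \left(-1 - 150\right)^{2} = \left(-151\right)^{2} = 22801$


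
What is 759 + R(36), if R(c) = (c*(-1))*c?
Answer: -537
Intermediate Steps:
R(c) = -c² (R(c) = (-c)*c = -c²)
759 + R(36) = 759 - 1*36² = 759 - 1*1296 = 759 - 1296 = -537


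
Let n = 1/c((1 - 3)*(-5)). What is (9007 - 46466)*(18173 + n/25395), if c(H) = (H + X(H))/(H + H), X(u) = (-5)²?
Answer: -121012174130191/177765 ≈ -6.8074e+8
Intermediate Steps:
X(u) = 25
c(H) = (25 + H)/(2*H) (c(H) = (H + 25)/(H + H) = (25 + H)/((2*H)) = (25 + H)*(1/(2*H)) = (25 + H)/(2*H))
n = 4/7 (n = 1/((25 + (1 - 3)*(-5))/(2*(((1 - 3)*(-5))))) = 1/((25 - 2*(-5))/(2*((-2*(-5))))) = 1/((½)*(25 + 10)/10) = 1/((½)*(⅒)*35) = 1/(7/4) = 4/7 ≈ 0.57143)
(9007 - 46466)*(18173 + n/25395) = (9007 - 46466)*(18173 + (4/7)/25395) = -37459*(18173 + (4/7)*(1/25395)) = -37459*(18173 + 4/177765) = -37459*3230523349/177765 = -121012174130191/177765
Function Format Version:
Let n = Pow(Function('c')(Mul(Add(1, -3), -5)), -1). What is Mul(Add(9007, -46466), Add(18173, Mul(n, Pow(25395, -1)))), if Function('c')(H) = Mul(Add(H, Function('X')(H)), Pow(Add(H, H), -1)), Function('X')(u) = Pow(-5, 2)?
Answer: Rational(-121012174130191, 177765) ≈ -6.8074e+8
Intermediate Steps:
Function('X')(u) = 25
Function('c')(H) = Mul(Rational(1, 2), Pow(H, -1), Add(25, H)) (Function('c')(H) = Mul(Add(H, 25), Pow(Add(H, H), -1)) = Mul(Add(25, H), Pow(Mul(2, H), -1)) = Mul(Add(25, H), Mul(Rational(1, 2), Pow(H, -1))) = Mul(Rational(1, 2), Pow(H, -1), Add(25, H)))
n = Rational(4, 7) (n = Pow(Mul(Rational(1, 2), Pow(Mul(Add(1, -3), -5), -1), Add(25, Mul(Add(1, -3), -5))), -1) = Pow(Mul(Rational(1, 2), Pow(Mul(-2, -5), -1), Add(25, Mul(-2, -5))), -1) = Pow(Mul(Rational(1, 2), Pow(10, -1), Add(25, 10)), -1) = Pow(Mul(Rational(1, 2), Rational(1, 10), 35), -1) = Pow(Rational(7, 4), -1) = Rational(4, 7) ≈ 0.57143)
Mul(Add(9007, -46466), Add(18173, Mul(n, Pow(25395, -1)))) = Mul(Add(9007, -46466), Add(18173, Mul(Rational(4, 7), Pow(25395, -1)))) = Mul(-37459, Add(18173, Mul(Rational(4, 7), Rational(1, 25395)))) = Mul(-37459, Add(18173, Rational(4, 177765))) = Mul(-37459, Rational(3230523349, 177765)) = Rational(-121012174130191, 177765)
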